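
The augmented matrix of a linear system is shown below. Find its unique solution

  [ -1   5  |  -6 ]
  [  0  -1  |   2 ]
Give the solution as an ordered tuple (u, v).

R1 := -1·R1
  [ 1  -5  |  6 ]
  [ 0  -1  |  2 ]
R2 := -1·R2
  [ 1  -5  |   6 ]
  [ 0   1  |  -2 ]
R1 := R1 + 5·R2
  [ 1  0  |  -4 ]
  [ 0  1  |  -2 ]
Reading off the last column: u = -4, v = -2.

(-4, -2)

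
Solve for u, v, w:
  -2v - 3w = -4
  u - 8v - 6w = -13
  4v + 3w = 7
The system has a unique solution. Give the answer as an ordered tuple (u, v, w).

(1, 3/2, 1/3)

Form the augmented matrix and row-reduce:
  [ 0  -2  -3  |   -4 ]
  [ 1  -8  -6  |  -13 ]
  [ 0   4   3  |    7 ]
ρ1 <-> ρ2
  [ 1  -8  -6  |  -13 ]
  [ 0  -2  -3  |   -4 ]
  [ 0   4   3  |    7 ]
ρ2 -> -1/2·ρ2
  [ 1  -8   -6  |  -13 ]
  [ 0   1  3/2  |    2 ]
  [ 0   4    3  |    7 ]
ρ3 -> ρ3 − 4·ρ2
  [ 1  -8   -6  |  -13 ]
  [ 0   1  3/2  |    2 ]
  [ 0   0   -3  |   -1 ]
ρ3 -> -1/3·ρ3
  [ 1  -8   -6  |  -13 ]
  [ 0   1  3/2  |    2 ]
  [ 0   0    1  |  1/3 ]
ρ2 -> ρ2 − 3/2·ρ3
  [ 1  -8  -6  |  -13 ]
  [ 0   1   0  |  3/2 ]
  [ 0   0   1  |  1/3 ]
ρ1 -> ρ1 + 6·ρ3
  [ 1  -8  0  |  -11 ]
  [ 0   1  0  |  3/2 ]
  [ 0   0  1  |  1/3 ]
ρ1 -> ρ1 + 8·ρ2
  [ 1  0  0  |    1 ]
  [ 0  1  0  |  3/2 ]
  [ 0  0  1  |  1/3 ]
Reading off the last column: u = 1, v = 3/2, w = 1/3.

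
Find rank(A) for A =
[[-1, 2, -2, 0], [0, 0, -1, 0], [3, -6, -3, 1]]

rank = 3

R1 := -1·R1
  [ 1  -2   2  0 ]
  [ 0   0  -1  0 ]
  [ 3  -6  -3  1 ]
R3 := R3 − 3·R1
  [ 1  -2   2  0 ]
  [ 0   0  -1  0 ]
  [ 0   0  -9  1 ]
R2 := -1·R2
  [ 1  -2   2  0 ]
  [ 0   0   1  0 ]
  [ 0   0  -9  1 ]
R3 := R3 + 9·R2
  [ 1  -2  2  0 ]
  [ 0   0  1  0 ]
  [ 0   0  0  1 ]
R1 := R1 − 2·R2
  [ 1  -2  0  0 ]
  [ 0   0  1  0 ]
  [ 0   0  0  1 ]
The reduced form has 3 nonzero rows.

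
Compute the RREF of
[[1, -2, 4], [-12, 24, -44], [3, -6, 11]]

[[1, -2, 0], [0, 0, 1], [0, 0, 0]]

Add 12 times R1 to R2.
  [ 1  -2   4 ]
  [ 0   0   4 ]
  [ 3  -6  11 ]
Subtract 3 times R1 from R3.
  [ 1  -2   4 ]
  [ 0   0   4 ]
  [ 0   0  -1 ]
Multiply R2 by 1/4.
  [ 1  -2   4 ]
  [ 0   0   1 ]
  [ 0   0  -1 ]
Add R2 to R3.
  [ 1  -2  4 ]
  [ 0   0  1 ]
  [ 0   0  0 ]
Subtract 4 times R2 from R1.
  [ 1  -2  0 ]
  [ 0   0  1 ]
  [ 0   0  0 ]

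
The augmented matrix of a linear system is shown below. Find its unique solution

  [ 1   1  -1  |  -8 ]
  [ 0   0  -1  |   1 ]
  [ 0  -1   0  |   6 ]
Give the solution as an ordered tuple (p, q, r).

Swap R2 and R3.
Multiply R2 by -1.
Multiply R3 by -1.
Add R3 to R1.
Subtract R2 from R1.
Reading off the last column: p = -3, q = -6, r = -1.

(-3, -6, -1)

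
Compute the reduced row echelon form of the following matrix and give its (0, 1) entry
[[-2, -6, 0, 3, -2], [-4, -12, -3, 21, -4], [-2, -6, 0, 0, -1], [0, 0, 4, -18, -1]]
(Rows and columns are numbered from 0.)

ρ1 -> -1/2·ρ1
  [  1    3   0  -3/2   1 ]
  [ -4  -12  -3    21  -4 ]
  [ -2   -6   0     0  -1 ]
  [  0    0   4   -18  -1 ]
ρ2 -> ρ2 + 4·ρ1
  [  1   3   0  -3/2   1 ]
  [  0   0  -3    15   0 ]
  [ -2  -6   0     0  -1 ]
  [  0   0   4   -18  -1 ]
ρ3 -> ρ3 + 2·ρ1
  [ 1  3   0  -3/2   1 ]
  [ 0  0  -3    15   0 ]
  [ 0  0   0    -3   1 ]
  [ 0  0   4   -18  -1 ]
ρ2 -> -1/3·ρ2
  [ 1  3  0  -3/2   1 ]
  [ 0  0  1    -5   0 ]
  [ 0  0  0    -3   1 ]
  [ 0  0  4   -18  -1 ]
ρ4 -> ρ4 − 4·ρ2
  [ 1  3  0  -3/2   1 ]
  [ 0  0  1    -5   0 ]
  [ 0  0  0    -3   1 ]
  [ 0  0  0     2  -1 ]
ρ3 -> -1/3·ρ3
  [ 1  3  0  -3/2     1 ]
  [ 0  0  1    -5     0 ]
  [ 0  0  0     1  -1/3 ]
  [ 0  0  0     2    -1 ]
ρ4 -> ρ4 − 2·ρ3
  [ 1  3  0  -3/2     1 ]
  [ 0  0  1    -5     0 ]
  [ 0  0  0     1  -1/3 ]
  [ 0  0  0     0  -1/3 ]
ρ4 -> -3·ρ4
  [ 1  3  0  -3/2     1 ]
  [ 0  0  1    -5     0 ]
  [ 0  0  0     1  -1/3 ]
  [ 0  0  0     0     1 ]
ρ3 -> ρ3 + 1/3·ρ4
  [ 1  3  0  -3/2  1 ]
  [ 0  0  1    -5  0 ]
  [ 0  0  0     1  0 ]
  [ 0  0  0     0  1 ]
ρ1 -> ρ1 − ρ4
  [ 1  3  0  -3/2  0 ]
  [ 0  0  1    -5  0 ]
  [ 0  0  0     1  0 ]
  [ 0  0  0     0  1 ]
ρ2 -> ρ2 + 5·ρ3
  [ 1  3  0  -3/2  0 ]
  [ 0  0  1     0  0 ]
  [ 0  0  0     1  0 ]
  [ 0  0  0     0  1 ]
ρ1 -> ρ1 + 3/2·ρ3
  [ 1  3  0  0  0 ]
  [ 0  0  1  0  0 ]
  [ 0  0  0  1  0 ]
  [ 0  0  0  0  1 ]

3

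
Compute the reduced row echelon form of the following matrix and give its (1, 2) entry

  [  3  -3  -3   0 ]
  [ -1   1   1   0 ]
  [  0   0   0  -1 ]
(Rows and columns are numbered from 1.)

Multiply R1 by 1/3.
  [  1  -1  -1   0 ]
  [ -1   1   1   0 ]
  [  0   0   0  -1 ]
Add R1 to R2.
  [ 1  -1  -1   0 ]
  [ 0   0   0   0 ]
  [ 0   0   0  -1 ]
Swap R2 and R3.
  [ 1  -1  -1   0 ]
  [ 0   0   0  -1 ]
  [ 0   0   0   0 ]
Multiply R2 by -1.
  [ 1  -1  -1  0 ]
  [ 0   0   0  1 ]
  [ 0   0   0  0 ]

-1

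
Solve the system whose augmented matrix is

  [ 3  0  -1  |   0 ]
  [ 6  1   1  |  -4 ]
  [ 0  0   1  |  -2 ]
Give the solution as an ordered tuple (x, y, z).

r1 → 1/3·r1
r2 → r2 − 6·r1
r2 → r2 − 3·r3
r1 → r1 + 1/3·r3
Reading off the last column: x = -2/3, y = 2, z = -2.

(-2/3, 2, -2)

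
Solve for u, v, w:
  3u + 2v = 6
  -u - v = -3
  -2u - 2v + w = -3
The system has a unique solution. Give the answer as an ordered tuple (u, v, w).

(0, 3, 3)

Form the augmented matrix and row-reduce:
  [  3   2  0  |   6 ]
  [ -1  -1  0  |  -3 ]
  [ -2  -2  1  |  -3 ]
R1 ← 1/3·R1
  [  1  2/3  0  |   2 ]
  [ -1   -1  0  |  -3 ]
  [ -2   -2  1  |  -3 ]
R2 ← R2 + R1
  [  1   2/3  0  |   2 ]
  [  0  -1/3  0  |  -1 ]
  [ -2    -2  1  |  -3 ]
R3 ← R3 + 2·R1
  [ 1   2/3  0  |   2 ]
  [ 0  -1/3  0  |  -1 ]
  [ 0  -2/3  1  |   1 ]
R2 ← -3·R2
  [ 1   2/3  0  |  2 ]
  [ 0     1  0  |  3 ]
  [ 0  -2/3  1  |  1 ]
R3 ← R3 + 2/3·R2
  [ 1  2/3  0  |  2 ]
  [ 0    1  0  |  3 ]
  [ 0    0  1  |  3 ]
R1 ← R1 − 2/3·R2
  [ 1  0  0  |  0 ]
  [ 0  1  0  |  3 ]
  [ 0  0  1  |  3 ]
Reading off the last column: u = 0, v = 3, w = 3.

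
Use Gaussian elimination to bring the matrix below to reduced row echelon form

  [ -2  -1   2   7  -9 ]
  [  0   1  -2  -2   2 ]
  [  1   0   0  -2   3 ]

[[1, 0, 0, 0, 1], [0, 1, -2, 0, 0], [0, 0, 0, 1, -1]]

R1 -> -1/2·R1
  [ 1  1/2  -1  -7/2  9/2 ]
  [ 0    1  -2    -2    2 ]
  [ 1    0   0    -2    3 ]
R3 -> R3 − R1
  [ 1   1/2  -1  -7/2   9/2 ]
  [ 0     1  -2    -2     2 ]
  [ 0  -1/2   1   3/2  -3/2 ]
R3 -> R3 + 1/2·R2
  [ 1  1/2  -1  -7/2   9/2 ]
  [ 0    1  -2    -2     2 ]
  [ 0    0   0   1/2  -1/2 ]
R3 -> 2·R3
  [ 1  1/2  -1  -7/2  9/2 ]
  [ 0    1  -2    -2    2 ]
  [ 0    0   0     1   -1 ]
R2 -> R2 + 2·R3
  [ 1  1/2  -1  -7/2  9/2 ]
  [ 0    1  -2     0    0 ]
  [ 0    0   0     1   -1 ]
R1 -> R1 + 7/2·R3
  [ 1  1/2  -1  0   1 ]
  [ 0    1  -2  0   0 ]
  [ 0    0   0  1  -1 ]
R1 -> R1 − 1/2·R2
  [ 1  0   0  0   1 ]
  [ 0  1  -2  0   0 ]
  [ 0  0   0  1  -1 ]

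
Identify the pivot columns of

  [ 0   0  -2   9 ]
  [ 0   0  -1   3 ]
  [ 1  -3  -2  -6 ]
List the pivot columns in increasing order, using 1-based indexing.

1, 3, 4

R1 ↔ R3
  [ 1  -3  -2  -6 ]
  [ 0   0  -1   3 ]
  [ 0   0  -2   9 ]
R2 := -1·R2
  [ 1  -3  -2  -6 ]
  [ 0   0   1  -3 ]
  [ 0   0  -2   9 ]
R3 := R3 + 2·R2
  [ 1  -3  -2  -6 ]
  [ 0   0   1  -3 ]
  [ 0   0   0   3 ]
R3 := 1/3·R3
  [ 1  -3  -2  -6 ]
  [ 0   0   1  -3 ]
  [ 0   0   0   1 ]
R2 := R2 + 3·R3
  [ 1  -3  -2  -6 ]
  [ 0   0   1   0 ]
  [ 0   0   0   1 ]
R1 := R1 + 6·R3
  [ 1  -3  -2  0 ]
  [ 0   0   1  0 ]
  [ 0   0   0  1 ]
R1 := R1 + 2·R2
  [ 1  -3  0  0 ]
  [ 0   0  1  0 ]
  [ 0   0  0  1 ]
Pivot columns are the columns containing a leading 1.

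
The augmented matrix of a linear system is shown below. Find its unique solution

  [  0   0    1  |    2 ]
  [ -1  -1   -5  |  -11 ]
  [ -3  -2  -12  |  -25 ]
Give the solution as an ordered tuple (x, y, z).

R1 ↔ R2
  [ -1  -1   -5  |  -11 ]
  [  0   0    1  |    2 ]
  [ -3  -2  -12  |  -25 ]
R1 → -1·R1
  [  1   1    5  |   11 ]
  [  0   0    1  |    2 ]
  [ -3  -2  -12  |  -25 ]
R3 → R3 + 3·R1
  [ 1  1  5  |  11 ]
  [ 0  0  1  |   2 ]
  [ 0  1  3  |   8 ]
R2 ↔ R3
  [ 1  1  5  |  11 ]
  [ 0  1  3  |   8 ]
  [ 0  0  1  |   2 ]
R2 → R2 − 3·R3
  [ 1  1  5  |  11 ]
  [ 0  1  0  |   2 ]
  [ 0  0  1  |   2 ]
R1 → R1 − 5·R3
  [ 1  1  0  |  1 ]
  [ 0  1  0  |  2 ]
  [ 0  0  1  |  2 ]
R1 → R1 − R2
  [ 1  0  0  |  -1 ]
  [ 0  1  0  |   2 ]
  [ 0  0  1  |   2 ]
Reading off the last column: x = -1, y = 2, z = 2.

(-1, 2, 2)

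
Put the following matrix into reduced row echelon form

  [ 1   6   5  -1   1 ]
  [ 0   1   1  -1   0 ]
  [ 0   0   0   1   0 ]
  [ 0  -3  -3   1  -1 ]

r4 → r4 + 3·r2
r4 → r4 + 2·r3
r4 → -1·r4
r1 → r1 − r4
r2 → r2 + r3
r1 → r1 + r3
r1 → r1 − 6·r2

[[1, 0, -1, 0, 0], [0, 1, 1, 0, 0], [0, 0, 0, 1, 0], [0, 0, 0, 0, 1]]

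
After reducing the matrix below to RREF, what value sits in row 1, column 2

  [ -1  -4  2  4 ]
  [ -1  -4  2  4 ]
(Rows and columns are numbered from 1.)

4

Multiply ρ1 by -1.
  [  1   4  -2  -4 ]
  [ -1  -4   2   4 ]
Add ρ1 to ρ2.
  [ 1  4  -2  -4 ]
  [ 0  0   0   0 ]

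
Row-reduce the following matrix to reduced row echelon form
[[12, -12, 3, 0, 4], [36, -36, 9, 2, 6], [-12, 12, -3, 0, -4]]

[[1, -1, 1/4, 0, 1/3], [0, 0, 0, 1, -3], [0, 0, 0, 0, 0]]

r1 → 1/12·r1
  [   1   -1  1/4  0  1/3 ]
  [  36  -36    9  2    6 ]
  [ -12   12   -3  0   -4 ]
r2 → r2 − 36·r1
  [   1  -1  1/4  0  1/3 ]
  [   0   0    0  2   -6 ]
  [ -12  12   -3  0   -4 ]
r3 → r3 + 12·r1
  [ 1  -1  1/4  0  1/3 ]
  [ 0   0    0  2   -6 ]
  [ 0   0    0  0    0 ]
r2 → 1/2·r2
  [ 1  -1  1/4  0  1/3 ]
  [ 0   0    0  1   -3 ]
  [ 0   0    0  0    0 ]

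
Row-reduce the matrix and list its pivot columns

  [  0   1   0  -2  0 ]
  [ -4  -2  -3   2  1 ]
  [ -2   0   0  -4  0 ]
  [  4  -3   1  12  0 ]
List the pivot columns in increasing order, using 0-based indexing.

0, 1, 2, 4

ρ1 <-> ρ2
  [ -4  -2  -3   2  1 ]
  [  0   1   0  -2  0 ]
  [ -2   0   0  -4  0 ]
  [  4  -3   1  12  0 ]
ρ1 ← -1/4·ρ1
  [  1  1/2  3/4  -1/2  -1/4 ]
  [  0    1    0    -2     0 ]
  [ -2    0    0    -4     0 ]
  [  4   -3    1    12     0 ]
ρ3 ← ρ3 + 2·ρ1
  [ 1  1/2  3/4  -1/2  -1/4 ]
  [ 0    1    0    -2     0 ]
  [ 0    1  3/2    -5  -1/2 ]
  [ 4   -3    1    12     0 ]
ρ4 ← ρ4 − 4·ρ1
  [ 1  1/2  3/4  -1/2  -1/4 ]
  [ 0    1    0    -2     0 ]
  [ 0    1  3/2    -5  -1/2 ]
  [ 0   -5   -2    14     1 ]
ρ3 ← ρ3 − ρ2
  [ 1  1/2  3/4  -1/2  -1/4 ]
  [ 0    1    0    -2     0 ]
  [ 0    0  3/2    -3  -1/2 ]
  [ 0   -5   -2    14     1 ]
ρ4 ← ρ4 + 5·ρ2
  [ 1  1/2  3/4  -1/2  -1/4 ]
  [ 0    1    0    -2     0 ]
  [ 0    0  3/2    -3  -1/2 ]
  [ 0    0   -2     4     1 ]
ρ3 ← 2/3·ρ3
  [ 1  1/2  3/4  -1/2  -1/4 ]
  [ 0    1    0    -2     0 ]
  [ 0    0    1    -2  -1/3 ]
  [ 0    0   -2     4     1 ]
ρ4 ← ρ4 + 2·ρ3
  [ 1  1/2  3/4  -1/2  -1/4 ]
  [ 0    1    0    -2     0 ]
  [ 0    0    1    -2  -1/3 ]
  [ 0    0    0     0   1/3 ]
ρ4 ← 3·ρ4
  [ 1  1/2  3/4  -1/2  -1/4 ]
  [ 0    1    0    -2     0 ]
  [ 0    0    1    -2  -1/3 ]
  [ 0    0    0     0     1 ]
ρ3 ← ρ3 + 1/3·ρ4
  [ 1  1/2  3/4  -1/2  -1/4 ]
  [ 0    1    0    -2     0 ]
  [ 0    0    1    -2     0 ]
  [ 0    0    0     0     1 ]
ρ1 ← ρ1 + 1/4·ρ4
  [ 1  1/2  3/4  -1/2  0 ]
  [ 0    1    0    -2  0 ]
  [ 0    0    1    -2  0 ]
  [ 0    0    0     0  1 ]
ρ1 ← ρ1 − 3/4·ρ3
  [ 1  1/2  0   1  0 ]
  [ 0    1  0  -2  0 ]
  [ 0    0  1  -2  0 ]
  [ 0    0  0   0  1 ]
ρ1 ← ρ1 − 1/2·ρ2
  [ 1  0  0   2  0 ]
  [ 0  1  0  -2  0 ]
  [ 0  0  1  -2  0 ]
  [ 0  0  0   0  1 ]
Pivot columns are the columns containing a leading 1.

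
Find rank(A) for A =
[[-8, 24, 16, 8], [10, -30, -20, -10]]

Multiply ρ1 by -1/8.
  [  1   -3   -2   -1 ]
  [ 10  -30  -20  -10 ]
Subtract 10 times ρ1 from ρ2.
  [ 1  -3  -2  -1 ]
  [ 0   0   0   0 ]
The reduced form has 1 nonzero row.

rank = 1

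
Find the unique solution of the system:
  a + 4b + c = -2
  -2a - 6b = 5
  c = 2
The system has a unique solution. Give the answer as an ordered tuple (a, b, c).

(2, -3/2, 2)

Form the augmented matrix and row-reduce:
  [  1   4  1  |  -2 ]
  [ -2  -6  0  |   5 ]
  [  0   0  1  |   2 ]
r2 -> r2 + 2·r1
  [ 1  4  1  |  -2 ]
  [ 0  2  2  |   1 ]
  [ 0  0  1  |   2 ]
r2 -> 1/2·r2
  [ 1  4  1  |   -2 ]
  [ 0  1  1  |  1/2 ]
  [ 0  0  1  |    2 ]
r2 -> r2 − r3
  [ 1  4  1  |    -2 ]
  [ 0  1  0  |  -3/2 ]
  [ 0  0  1  |     2 ]
r1 -> r1 − r3
  [ 1  4  0  |    -4 ]
  [ 0  1  0  |  -3/2 ]
  [ 0  0  1  |     2 ]
r1 -> r1 − 4·r2
  [ 1  0  0  |     2 ]
  [ 0  1  0  |  -3/2 ]
  [ 0  0  1  |     2 ]
Reading off the last column: a = 2, b = -3/2, c = 2.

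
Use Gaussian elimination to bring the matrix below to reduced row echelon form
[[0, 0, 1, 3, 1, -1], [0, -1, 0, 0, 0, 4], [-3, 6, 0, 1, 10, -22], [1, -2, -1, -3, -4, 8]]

[[1, 0, 0, 0, -3, -1], [0, 1, 0, 0, 0, -4], [0, 0, 1, 0, -2, 2], [0, 0, 0, 1, 1, -1]]

r1 <=> r3
  [ -3   6   0   1  10  -22 ]
  [  0  -1   0   0   0    4 ]
  [  0   0   1   3   1   -1 ]
  [  1  -2  -1  -3  -4    8 ]
r1 ← -1/3·r1
  [ 1  -2   0  -1/3  -10/3  22/3 ]
  [ 0  -1   0     0      0     4 ]
  [ 0   0   1     3      1    -1 ]
  [ 1  -2  -1    -3     -4     8 ]
r4 ← r4 − r1
  [ 1  -2   0  -1/3  -10/3  22/3 ]
  [ 0  -1   0     0      0     4 ]
  [ 0   0   1     3      1    -1 ]
  [ 0   0  -1  -8/3   -2/3   2/3 ]
r2 ← -1·r2
  [ 1  -2   0  -1/3  -10/3  22/3 ]
  [ 0   1   0     0      0    -4 ]
  [ 0   0   1     3      1    -1 ]
  [ 0   0  -1  -8/3   -2/3   2/3 ]
r4 ← r4 + r3
  [ 1  -2  0  -1/3  -10/3  22/3 ]
  [ 0   1  0     0      0    -4 ]
  [ 0   0  1     3      1    -1 ]
  [ 0   0  0   1/3    1/3  -1/3 ]
r4 ← 3·r4
  [ 1  -2  0  -1/3  -10/3  22/3 ]
  [ 0   1  0     0      0    -4 ]
  [ 0   0  1     3      1    -1 ]
  [ 0   0  0     1      1    -1 ]
r3 ← r3 − 3·r4
  [ 1  -2  0  -1/3  -10/3  22/3 ]
  [ 0   1  0     0      0    -4 ]
  [ 0   0  1     0     -2     2 ]
  [ 0   0  0     1      1    -1 ]
r1 ← r1 + 1/3·r4
  [ 1  -2  0  0  -3   7 ]
  [ 0   1  0  0   0  -4 ]
  [ 0   0  1  0  -2   2 ]
  [ 0   0  0  1   1  -1 ]
r1 ← r1 + 2·r2
  [ 1  0  0  0  -3  -1 ]
  [ 0  1  0  0   0  -4 ]
  [ 0  0  1  0  -2   2 ]
  [ 0  0  0  1   1  -1 ]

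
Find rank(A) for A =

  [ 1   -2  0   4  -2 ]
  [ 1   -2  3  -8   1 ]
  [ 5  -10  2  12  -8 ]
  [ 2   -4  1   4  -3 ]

R2 ← R2 − R1
  [ 1   -2  0    4  -2 ]
  [ 0    0  3  -12   3 ]
  [ 5  -10  2   12  -8 ]
  [ 2   -4  1    4  -3 ]
R3 ← R3 − 5·R1
  [ 1  -2  0    4  -2 ]
  [ 0   0  3  -12   3 ]
  [ 0   0  2   -8   2 ]
  [ 2  -4  1    4  -3 ]
R4 ← R4 − 2·R1
  [ 1  -2  0    4  -2 ]
  [ 0   0  3  -12   3 ]
  [ 0   0  2   -8   2 ]
  [ 0   0  1   -4   1 ]
R2 ← 1/3·R2
  [ 1  -2  0   4  -2 ]
  [ 0   0  1  -4   1 ]
  [ 0   0  2  -8   2 ]
  [ 0   0  1  -4   1 ]
R3 ← R3 − 2·R2
  [ 1  -2  0   4  -2 ]
  [ 0   0  1  -4   1 ]
  [ 0   0  0   0   0 ]
  [ 0   0  1  -4   1 ]
R4 ← R4 − R2
  [ 1  -2  0   4  -2 ]
  [ 0   0  1  -4   1 ]
  [ 0   0  0   0   0 ]
  [ 0   0  0   0   0 ]
The reduced form has 2 nonzero rows.

rank = 2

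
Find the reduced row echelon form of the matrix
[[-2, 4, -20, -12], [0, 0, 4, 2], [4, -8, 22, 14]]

R1 → -1/2·R1
  [ 1  -2  10   6 ]
  [ 0   0   4   2 ]
  [ 4  -8  22  14 ]
R3 → R3 − 4·R1
  [ 1  -2   10    6 ]
  [ 0   0    4    2 ]
  [ 0   0  -18  -10 ]
R2 → 1/4·R2
  [ 1  -2   10    6 ]
  [ 0   0    1  1/2 ]
  [ 0   0  -18  -10 ]
R3 → R3 + 18·R2
  [ 1  -2  10    6 ]
  [ 0   0   1  1/2 ]
  [ 0   0   0   -1 ]
R3 → -1·R3
  [ 1  -2  10    6 ]
  [ 0   0   1  1/2 ]
  [ 0   0   0    1 ]
R2 → R2 − 1/2·R3
  [ 1  -2  10  6 ]
  [ 0   0   1  0 ]
  [ 0   0   0  1 ]
R1 → R1 − 6·R3
  [ 1  -2  10  0 ]
  [ 0   0   1  0 ]
  [ 0   0   0  1 ]
R1 → R1 − 10·R2
  [ 1  -2  0  0 ]
  [ 0   0  1  0 ]
  [ 0   0  0  1 ]

[[1, -2, 0, 0], [0, 0, 1, 0], [0, 0, 0, 1]]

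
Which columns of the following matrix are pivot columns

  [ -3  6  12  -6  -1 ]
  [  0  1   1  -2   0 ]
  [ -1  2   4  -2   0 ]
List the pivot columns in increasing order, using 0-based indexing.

R1 ← -1/3·R1
  [  1  -2  -4   2  1/3 ]
  [  0   1   1  -2    0 ]
  [ -1   2   4  -2    0 ]
R3 ← R3 + R1
  [ 1  -2  -4   2  1/3 ]
  [ 0   1   1  -2    0 ]
  [ 0   0   0   0  1/3 ]
R3 ← 3·R3
  [ 1  -2  -4   2  1/3 ]
  [ 0   1   1  -2    0 ]
  [ 0   0   0   0    1 ]
R1 ← R1 − 1/3·R3
  [ 1  -2  -4   2  0 ]
  [ 0   1   1  -2  0 ]
  [ 0   0   0   0  1 ]
R1 ← R1 + 2·R2
  [ 1  0  -2  -2  0 ]
  [ 0  1   1  -2  0 ]
  [ 0  0   0   0  1 ]
Pivot columns are the columns containing a leading 1.

0, 1, 4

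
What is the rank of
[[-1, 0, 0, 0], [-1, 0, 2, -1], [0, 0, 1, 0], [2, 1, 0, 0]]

Multiply R1 by -1.
  [  1  0  0   0 ]
  [ -1  0  2  -1 ]
  [  0  0  1   0 ]
  [  2  1  0   0 ]
Add R1 to R2.
  [ 1  0  0   0 ]
  [ 0  0  2  -1 ]
  [ 0  0  1   0 ]
  [ 2  1  0   0 ]
Subtract 2 times R1 from R4.
  [ 1  0  0   0 ]
  [ 0  0  2  -1 ]
  [ 0  0  1   0 ]
  [ 0  1  0   0 ]
Swap R2 and R4.
  [ 1  0  0   0 ]
  [ 0  1  0   0 ]
  [ 0  0  1   0 ]
  [ 0  0  2  -1 ]
Subtract 2 times R3 from R4.
  [ 1  0  0   0 ]
  [ 0  1  0   0 ]
  [ 0  0  1   0 ]
  [ 0  0  0  -1 ]
Multiply R4 by -1.
  [ 1  0  0  0 ]
  [ 0  1  0  0 ]
  [ 0  0  1  0 ]
  [ 0  0  0  1 ]
The reduced form has 4 nonzero rows.

rank = 4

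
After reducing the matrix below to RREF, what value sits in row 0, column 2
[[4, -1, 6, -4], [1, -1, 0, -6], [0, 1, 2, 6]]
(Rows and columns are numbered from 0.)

r1 := 1/4·r1
  [ 1  -1/4  3/2  -1 ]
  [ 1    -1    0  -6 ]
  [ 0     1    2   6 ]
r2 := r2 − r1
  [ 1  -1/4   3/2  -1 ]
  [ 0  -3/4  -3/2  -5 ]
  [ 0     1     2   6 ]
r2 := -4/3·r2
  [ 1  -1/4  3/2    -1 ]
  [ 0     1    2  20/3 ]
  [ 0     1    2     6 ]
r3 := r3 − r2
  [ 1  -1/4  3/2    -1 ]
  [ 0     1    2  20/3 ]
  [ 0     0    0  -2/3 ]
r3 := -3/2·r3
  [ 1  -1/4  3/2    -1 ]
  [ 0     1    2  20/3 ]
  [ 0     0    0     1 ]
r2 := r2 − 20/3·r3
  [ 1  -1/4  3/2  -1 ]
  [ 0     1    2   0 ]
  [ 0     0    0   1 ]
r1 := r1 + r3
  [ 1  -1/4  3/2  0 ]
  [ 0     1    2  0 ]
  [ 0     0    0  1 ]
r1 := r1 + 1/4·r2
  [ 1  0  2  0 ]
  [ 0  1  2  0 ]
  [ 0  0  0  1 ]

2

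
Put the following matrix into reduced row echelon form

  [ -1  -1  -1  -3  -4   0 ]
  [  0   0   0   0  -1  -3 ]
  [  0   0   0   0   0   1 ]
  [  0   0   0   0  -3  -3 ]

[[1, 1, 1, 3, 0, 0], [0, 0, 0, 0, 1, 0], [0, 0, 0, 0, 0, 1], [0, 0, 0, 0, 0, 0]]

Multiply R1 by -1.
  [ 1  1  1  3   4   0 ]
  [ 0  0  0  0  -1  -3 ]
  [ 0  0  0  0   0   1 ]
  [ 0  0  0  0  -3  -3 ]
Multiply R2 by -1.
  [ 1  1  1  3   4   0 ]
  [ 0  0  0  0   1   3 ]
  [ 0  0  0  0   0   1 ]
  [ 0  0  0  0  -3  -3 ]
Add 3 times R2 to R4.
  [ 1  1  1  3  4  0 ]
  [ 0  0  0  0  1  3 ]
  [ 0  0  0  0  0  1 ]
  [ 0  0  0  0  0  6 ]
Subtract 6 times R3 from R4.
  [ 1  1  1  3  4  0 ]
  [ 0  0  0  0  1  3 ]
  [ 0  0  0  0  0  1 ]
  [ 0  0  0  0  0  0 ]
Subtract 3 times R3 from R2.
  [ 1  1  1  3  4  0 ]
  [ 0  0  0  0  1  0 ]
  [ 0  0  0  0  0  1 ]
  [ 0  0  0  0  0  0 ]
Subtract 4 times R2 from R1.
  [ 1  1  1  3  0  0 ]
  [ 0  0  0  0  1  0 ]
  [ 0  0  0  0  0  1 ]
  [ 0  0  0  0  0  0 ]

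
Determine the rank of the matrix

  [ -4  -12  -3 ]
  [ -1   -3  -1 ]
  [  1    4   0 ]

R1 ← -1/4·R1
  [  1   3  3/4 ]
  [ -1  -3   -1 ]
  [  1   4    0 ]
R2 ← R2 + R1
  [ 1  3   3/4 ]
  [ 0  0  -1/4 ]
  [ 1  4     0 ]
R3 ← R3 − R1
  [ 1  3   3/4 ]
  [ 0  0  -1/4 ]
  [ 0  1  -3/4 ]
R2 <-> R3
  [ 1  3   3/4 ]
  [ 0  1  -3/4 ]
  [ 0  0  -1/4 ]
R3 ← -4·R3
  [ 1  3   3/4 ]
  [ 0  1  -3/4 ]
  [ 0  0     1 ]
R2 ← R2 + 3/4·R3
  [ 1  3  3/4 ]
  [ 0  1    0 ]
  [ 0  0    1 ]
R1 ← R1 − 3/4·R3
  [ 1  3  0 ]
  [ 0  1  0 ]
  [ 0  0  1 ]
R1 ← R1 − 3·R2
  [ 1  0  0 ]
  [ 0  1  0 ]
  [ 0  0  1 ]
The reduced form has 3 nonzero rows.

rank = 3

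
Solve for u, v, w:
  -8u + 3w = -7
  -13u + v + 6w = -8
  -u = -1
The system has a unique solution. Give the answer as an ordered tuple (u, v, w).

Form the augmented matrix and row-reduce:
  [  -8  0  3  |  -7 ]
  [ -13  1  6  |  -8 ]
  [  -1  0  0  |  -1 ]
ρ1 ← -1/8·ρ1
  [   1  0  -3/8  |  7/8 ]
  [ -13  1     6  |   -8 ]
  [  -1  0     0  |   -1 ]
ρ2 ← ρ2 + 13·ρ1
  [  1  0  -3/8  |   7/8 ]
  [  0  1   9/8  |  27/8 ]
  [ -1  0     0  |    -1 ]
ρ3 ← ρ3 + ρ1
  [ 1  0  -3/8  |   7/8 ]
  [ 0  1   9/8  |  27/8 ]
  [ 0  0  -3/8  |  -1/8 ]
ρ3 ← -8/3·ρ3
  [ 1  0  -3/8  |   7/8 ]
  [ 0  1   9/8  |  27/8 ]
  [ 0  0     1  |   1/3 ]
ρ2 ← ρ2 − 9/8·ρ3
  [ 1  0  -3/8  |  7/8 ]
  [ 0  1     0  |    3 ]
  [ 0  0     1  |  1/3 ]
ρ1 ← ρ1 + 3/8·ρ3
  [ 1  0  0  |    1 ]
  [ 0  1  0  |    3 ]
  [ 0  0  1  |  1/3 ]
Reading off the last column: u = 1, v = 3, w = 1/3.

(1, 3, 1/3)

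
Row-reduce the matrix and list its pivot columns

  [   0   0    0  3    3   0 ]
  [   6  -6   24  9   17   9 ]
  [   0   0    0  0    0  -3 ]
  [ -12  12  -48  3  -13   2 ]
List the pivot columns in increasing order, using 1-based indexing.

1, 4, 6

r1 <-> r2
  [   6  -6   24  9   17   9 ]
  [   0   0    0  3    3   0 ]
  [   0   0    0  0    0  -3 ]
  [ -12  12  -48  3  -13   2 ]
r1 := 1/6·r1
  [   1  -1    4  3/2  17/6  3/2 ]
  [   0   0    0    3     3    0 ]
  [   0   0    0    0     0   -3 ]
  [ -12  12  -48    3   -13    2 ]
r4 := r4 + 12·r1
  [ 1  -1  4  3/2  17/6  3/2 ]
  [ 0   0  0    3     3    0 ]
  [ 0   0  0    0     0   -3 ]
  [ 0   0  0   21    21   20 ]
r2 := 1/3·r2
  [ 1  -1  4  3/2  17/6  3/2 ]
  [ 0   0  0    1     1    0 ]
  [ 0   0  0    0     0   -3 ]
  [ 0   0  0   21    21   20 ]
r4 := r4 − 21·r2
  [ 1  -1  4  3/2  17/6  3/2 ]
  [ 0   0  0    1     1    0 ]
  [ 0   0  0    0     0   -3 ]
  [ 0   0  0    0     0   20 ]
r3 := -1/3·r3
  [ 1  -1  4  3/2  17/6  3/2 ]
  [ 0   0  0    1     1    0 ]
  [ 0   0  0    0     0    1 ]
  [ 0   0  0    0     0   20 ]
r4 := r4 − 20·r3
  [ 1  -1  4  3/2  17/6  3/2 ]
  [ 0   0  0    1     1    0 ]
  [ 0   0  0    0     0    1 ]
  [ 0   0  0    0     0    0 ]
r1 := r1 − 3/2·r3
  [ 1  -1  4  3/2  17/6  0 ]
  [ 0   0  0    1     1  0 ]
  [ 0   0  0    0     0  1 ]
  [ 0   0  0    0     0  0 ]
r1 := r1 − 3/2·r2
  [ 1  -1  4  0  4/3  0 ]
  [ 0   0  0  1    1  0 ]
  [ 0   0  0  0    0  1 ]
  [ 0   0  0  0    0  0 ]
Pivot columns are the columns containing a leading 1.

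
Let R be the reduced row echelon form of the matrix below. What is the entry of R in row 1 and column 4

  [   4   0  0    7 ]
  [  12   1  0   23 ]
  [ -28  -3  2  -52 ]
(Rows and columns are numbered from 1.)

ρ1 → 1/4·ρ1
ρ2 → ρ2 − 12·ρ1
ρ3 → ρ3 + 28·ρ1
ρ3 → ρ3 + 3·ρ2
ρ3 → 1/2·ρ3

7/4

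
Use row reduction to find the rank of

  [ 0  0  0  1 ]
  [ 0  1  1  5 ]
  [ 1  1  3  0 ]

ρ1 <-> ρ3
  [ 1  1  3  0 ]
  [ 0  1  1  5 ]
  [ 0  0  0  1 ]
ρ2 := ρ2 − 5·ρ3
  [ 1  1  3  0 ]
  [ 0  1  1  0 ]
  [ 0  0  0  1 ]
ρ1 := ρ1 − ρ2
  [ 1  0  2  0 ]
  [ 0  1  1  0 ]
  [ 0  0  0  1 ]
The reduced form has 3 nonzero rows.

rank = 3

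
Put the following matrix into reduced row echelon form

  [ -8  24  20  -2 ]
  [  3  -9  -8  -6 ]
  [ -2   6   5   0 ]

R1 := -1/8·R1
  [  1  -3  -5/2  1/4 ]
  [  3  -9    -8   -6 ]
  [ -2   6     5    0 ]
R2 := R2 − 3·R1
  [  1  -3  -5/2    1/4 ]
  [  0   0  -1/2  -27/4 ]
  [ -2   6     5      0 ]
R3 := R3 + 2·R1
  [ 1  -3  -5/2    1/4 ]
  [ 0   0  -1/2  -27/4 ]
  [ 0   0     0    1/2 ]
R2 := -2·R2
  [ 1  -3  -5/2   1/4 ]
  [ 0   0     1  27/2 ]
  [ 0   0     0   1/2 ]
R3 := 2·R3
  [ 1  -3  -5/2   1/4 ]
  [ 0   0     1  27/2 ]
  [ 0   0     0     1 ]
R2 := R2 − 27/2·R3
  [ 1  -3  -5/2  1/4 ]
  [ 0   0     1    0 ]
  [ 0   0     0    1 ]
R1 := R1 − 1/4·R3
  [ 1  -3  -5/2  0 ]
  [ 0   0     1  0 ]
  [ 0   0     0  1 ]
R1 := R1 + 5/2·R2
  [ 1  -3  0  0 ]
  [ 0   0  1  0 ]
  [ 0   0  0  1 ]

[[1, -3, 0, 0], [0, 0, 1, 0], [0, 0, 0, 1]]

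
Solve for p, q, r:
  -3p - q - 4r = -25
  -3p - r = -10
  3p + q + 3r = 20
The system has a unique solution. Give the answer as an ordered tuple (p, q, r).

Form the augmented matrix and row-reduce:
  [ -3  -1  -4  |  -25 ]
  [ -3   0  -1  |  -10 ]
  [  3   1   3  |   20 ]
Multiply r1 by -1/3.
  [  1  1/3  4/3  |  25/3 ]
  [ -3    0   -1  |   -10 ]
  [  3    1    3  |    20 ]
Add 3 times r1 to r2.
  [ 1  1/3  4/3  |  25/3 ]
  [ 0    1    3  |    15 ]
  [ 3    1    3  |    20 ]
Subtract 3 times r1 from r3.
  [ 1  1/3  4/3  |  25/3 ]
  [ 0    1    3  |    15 ]
  [ 0    0   -1  |    -5 ]
Multiply r3 by -1.
  [ 1  1/3  4/3  |  25/3 ]
  [ 0    1    3  |    15 ]
  [ 0    0    1  |     5 ]
Subtract 3 times r3 from r2.
  [ 1  1/3  4/3  |  25/3 ]
  [ 0    1    0  |     0 ]
  [ 0    0    1  |     5 ]
Subtract 4/3 times r3 from r1.
  [ 1  1/3  0  |  5/3 ]
  [ 0    1  0  |    0 ]
  [ 0    0  1  |    5 ]
Subtract 1/3 times r2 from r1.
  [ 1  0  0  |  5/3 ]
  [ 0  1  0  |    0 ]
  [ 0  0  1  |    5 ]
Reading off the last column: p = 5/3, q = 0, r = 5.

(5/3, 0, 5)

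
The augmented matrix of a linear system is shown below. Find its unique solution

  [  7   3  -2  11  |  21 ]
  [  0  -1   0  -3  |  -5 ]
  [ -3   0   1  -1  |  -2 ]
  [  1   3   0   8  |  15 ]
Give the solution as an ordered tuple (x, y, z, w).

R1 ← 1/7·R1
  [  1  3/7  -2/7  11/7  |   3 ]
  [  0   -1     0    -3  |  -5 ]
  [ -3    0     1    -1  |  -2 ]
  [  1    3     0     8  |  15 ]
R3 ← R3 + 3·R1
  [ 1  3/7  -2/7  11/7  |   3 ]
  [ 0   -1     0    -3  |  -5 ]
  [ 0  9/7   1/7  26/7  |   7 ]
  [ 1    3     0     8  |  15 ]
R4 ← R4 − R1
  [ 1   3/7  -2/7  11/7  |   3 ]
  [ 0    -1     0    -3  |  -5 ]
  [ 0   9/7   1/7  26/7  |   7 ]
  [ 0  18/7   2/7  45/7  |  12 ]
R2 ← -1·R2
  [ 1   3/7  -2/7  11/7  |   3 ]
  [ 0     1     0     3  |   5 ]
  [ 0   9/7   1/7  26/7  |   7 ]
  [ 0  18/7   2/7  45/7  |  12 ]
R3 ← R3 − 9/7·R2
  [ 1   3/7  -2/7  11/7  |    3 ]
  [ 0     1     0     3  |    5 ]
  [ 0     0   1/7  -1/7  |  4/7 ]
  [ 0  18/7   2/7  45/7  |   12 ]
R4 ← R4 − 18/7·R2
  [ 1  3/7  -2/7  11/7  |     3 ]
  [ 0    1     0     3  |     5 ]
  [ 0    0   1/7  -1/7  |   4/7 ]
  [ 0    0   2/7  -9/7  |  -6/7 ]
R3 ← 7·R3
  [ 1  3/7  -2/7  11/7  |     3 ]
  [ 0    1     0     3  |     5 ]
  [ 0    0     1    -1  |     4 ]
  [ 0    0   2/7  -9/7  |  -6/7 ]
R4 ← R4 − 2/7·R3
  [ 1  3/7  -2/7  11/7  |   3 ]
  [ 0    1     0     3  |   5 ]
  [ 0    0     1    -1  |   4 ]
  [ 0    0     0    -1  |  -2 ]
R4 ← -1·R4
  [ 1  3/7  -2/7  11/7  |  3 ]
  [ 0    1     0     3  |  5 ]
  [ 0    0     1    -1  |  4 ]
  [ 0    0     0     1  |  2 ]
R3 ← R3 + R4
  [ 1  3/7  -2/7  11/7  |  3 ]
  [ 0    1     0     3  |  5 ]
  [ 0    0     1     0  |  6 ]
  [ 0    0     0     1  |  2 ]
R2 ← R2 − 3·R4
  [ 1  3/7  -2/7  11/7  |   3 ]
  [ 0    1     0     0  |  -1 ]
  [ 0    0     1     0  |   6 ]
  [ 0    0     0     1  |   2 ]
R1 ← R1 − 11/7·R4
  [ 1  3/7  -2/7  0  |  -1/7 ]
  [ 0    1     0  0  |    -1 ]
  [ 0    0     1  0  |     6 ]
  [ 0    0     0  1  |     2 ]
R1 ← R1 + 2/7·R3
  [ 1  3/7  0  0  |  11/7 ]
  [ 0    1  0  0  |    -1 ]
  [ 0    0  1  0  |     6 ]
  [ 0    0  0  1  |     2 ]
R1 ← R1 − 3/7·R2
  [ 1  0  0  0  |   2 ]
  [ 0  1  0  0  |  -1 ]
  [ 0  0  1  0  |   6 ]
  [ 0  0  0  1  |   2 ]
Reading off the last column: x = 2, y = -1, z = 6, w = 2.

(2, -1, 6, 2)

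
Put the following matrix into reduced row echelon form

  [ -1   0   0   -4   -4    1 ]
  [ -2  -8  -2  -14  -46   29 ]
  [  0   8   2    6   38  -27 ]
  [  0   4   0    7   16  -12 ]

[[1, 0, 0, 4, 4, -1], [0, 1, 0, 7/4, 4, -3], [0, 0, 1, -4, 3, -3/2], [0, 0, 0, 0, 0, 0]]

R1 ← -1·R1
  [  1   0   0    4    4   -1 ]
  [ -2  -8  -2  -14  -46   29 ]
  [  0   8   2    6   38  -27 ]
  [  0   4   0    7   16  -12 ]
R2 ← R2 + 2·R1
  [ 1   0   0   4    4   -1 ]
  [ 0  -8  -2  -6  -38   27 ]
  [ 0   8   2   6   38  -27 ]
  [ 0   4   0   7   16  -12 ]
R2 ← -1/8·R2
  [ 1  0    0    4     4     -1 ]
  [ 0  1  1/4  3/4  19/4  -27/8 ]
  [ 0  8    2    6    38    -27 ]
  [ 0  4    0    7    16    -12 ]
R3 ← R3 − 8·R2
  [ 1  0    0    4     4     -1 ]
  [ 0  1  1/4  3/4  19/4  -27/8 ]
  [ 0  0    0    0     0      0 ]
  [ 0  4    0    7    16    -12 ]
R4 ← R4 − 4·R2
  [ 1  0    0    4     4     -1 ]
  [ 0  1  1/4  3/4  19/4  -27/8 ]
  [ 0  0    0    0     0      0 ]
  [ 0  0   -1    4    -3    3/2 ]
R3 <=> R4
  [ 1  0    0    4     4     -1 ]
  [ 0  1  1/4  3/4  19/4  -27/8 ]
  [ 0  0   -1    4    -3    3/2 ]
  [ 0  0    0    0     0      0 ]
R3 ← -1·R3
  [ 1  0    0    4     4     -1 ]
  [ 0  1  1/4  3/4  19/4  -27/8 ]
  [ 0  0    1   -4     3   -3/2 ]
  [ 0  0    0    0     0      0 ]
R2 ← R2 − 1/4·R3
  [ 1  0  0    4  4    -1 ]
  [ 0  1  0  7/4  4    -3 ]
  [ 0  0  1   -4  3  -3/2 ]
  [ 0  0  0    0  0     0 ]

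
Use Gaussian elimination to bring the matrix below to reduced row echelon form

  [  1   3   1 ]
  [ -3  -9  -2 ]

ρ2 → ρ2 + 3·ρ1
  [ 1  3  1 ]
  [ 0  0  1 ]
ρ1 → ρ1 − ρ2
  [ 1  3  0 ]
  [ 0  0  1 ]

[[1, 3, 0], [0, 0, 1]]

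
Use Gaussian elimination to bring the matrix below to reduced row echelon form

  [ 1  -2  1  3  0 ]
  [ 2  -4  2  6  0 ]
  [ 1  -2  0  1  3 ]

[[1, -2, 0, 1, 3], [0, 0, 1, 2, -3], [0, 0, 0, 0, 0]]

R2 := R2 − 2·R1
  [ 1  -2  1  3  0 ]
  [ 0   0  0  0  0 ]
  [ 1  -2  0  1  3 ]
R3 := R3 − R1
  [ 1  -2   1   3  0 ]
  [ 0   0   0   0  0 ]
  [ 0   0  -1  -2  3 ]
R2 ↔ R3
  [ 1  -2   1   3  0 ]
  [ 0   0  -1  -2  3 ]
  [ 0   0   0   0  0 ]
R2 := -1·R2
  [ 1  -2  1  3   0 ]
  [ 0   0  1  2  -3 ]
  [ 0   0  0  0   0 ]
R1 := R1 − R2
  [ 1  -2  0  1   3 ]
  [ 0   0  1  2  -3 ]
  [ 0   0  0  0   0 ]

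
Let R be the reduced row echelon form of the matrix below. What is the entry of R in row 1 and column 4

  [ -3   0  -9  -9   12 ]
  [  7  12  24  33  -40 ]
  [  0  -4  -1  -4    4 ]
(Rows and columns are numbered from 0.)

ρ1 := -1/3·ρ1
  [ 1   0   3   3   -4 ]
  [ 7  12  24  33  -40 ]
  [ 0  -4  -1  -4    4 ]
ρ2 := ρ2 − 7·ρ1
  [ 1   0   3   3   -4 ]
  [ 0  12   3  12  -12 ]
  [ 0  -4  -1  -4    4 ]
ρ2 := 1/12·ρ2
  [ 1   0    3   3  -4 ]
  [ 0   1  1/4   1  -1 ]
  [ 0  -4   -1  -4   4 ]
ρ3 := ρ3 + 4·ρ2
  [ 1  0    3  3  -4 ]
  [ 0  1  1/4  1  -1 ]
  [ 0  0    0  0   0 ]

-1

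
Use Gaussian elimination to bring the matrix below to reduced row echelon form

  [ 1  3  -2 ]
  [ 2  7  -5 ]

[[1, 0, 1], [0, 1, -1]]

r2 → r2 − 2·r1
  [ 1  3  -2 ]
  [ 0  1  -1 ]
r1 → r1 − 3·r2
  [ 1  0   1 ]
  [ 0  1  -1 ]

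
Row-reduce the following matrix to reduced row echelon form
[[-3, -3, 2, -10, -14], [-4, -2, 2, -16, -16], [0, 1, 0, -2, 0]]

Multiply r1 by -1/3.
  [  1   1  -2/3  10/3  14/3 ]
  [ -4  -2     2   -16   -16 ]
  [  0   1     0    -2     0 ]
Add 4 times r1 to r2.
  [ 1  1  -2/3  10/3  14/3 ]
  [ 0  2  -2/3  -8/3   8/3 ]
  [ 0  1     0    -2     0 ]
Multiply r2 by 1/2.
  [ 1  1  -2/3  10/3  14/3 ]
  [ 0  1  -1/3  -4/3   4/3 ]
  [ 0  1     0    -2     0 ]
Subtract r2 from r3.
  [ 1  1  -2/3  10/3  14/3 ]
  [ 0  1  -1/3  -4/3   4/3 ]
  [ 0  0   1/3  -2/3  -4/3 ]
Multiply r3 by 3.
  [ 1  1  -2/3  10/3  14/3 ]
  [ 0  1  -1/3  -4/3   4/3 ]
  [ 0  0     1    -2    -4 ]
Add 1/3 times r3 to r2.
  [ 1  1  -2/3  10/3  14/3 ]
  [ 0  1     0    -2     0 ]
  [ 0  0     1    -2    -4 ]
Add 2/3 times r3 to r1.
  [ 1  1  0   2   2 ]
  [ 0  1  0  -2   0 ]
  [ 0  0  1  -2  -4 ]
Subtract r2 from r1.
  [ 1  0  0   4   2 ]
  [ 0  1  0  -2   0 ]
  [ 0  0  1  -2  -4 ]

[[1, 0, 0, 4, 2], [0, 1, 0, -2, 0], [0, 0, 1, -2, -4]]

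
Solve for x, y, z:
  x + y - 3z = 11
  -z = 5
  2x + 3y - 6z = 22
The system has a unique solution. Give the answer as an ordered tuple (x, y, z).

Form the augmented matrix and row-reduce:
  [ 1  1  -3  |  11 ]
  [ 0  0  -1  |   5 ]
  [ 2  3  -6  |  22 ]
Subtract 2 times ρ1 from ρ3.
  [ 1  1  -3  |  11 ]
  [ 0  0  -1  |   5 ]
  [ 0  1   0  |   0 ]
Swap ρ2 and ρ3.
  [ 1  1  -3  |  11 ]
  [ 0  1   0  |   0 ]
  [ 0  0  -1  |   5 ]
Multiply ρ3 by -1.
  [ 1  1  -3  |  11 ]
  [ 0  1   0  |   0 ]
  [ 0  0   1  |  -5 ]
Add 3 times ρ3 to ρ1.
  [ 1  1  0  |  -4 ]
  [ 0  1  0  |   0 ]
  [ 0  0  1  |  -5 ]
Subtract ρ2 from ρ1.
  [ 1  0  0  |  -4 ]
  [ 0  1  0  |   0 ]
  [ 0  0  1  |  -5 ]
Reading off the last column: x = -4, y = 0, z = -5.

(-4, 0, -5)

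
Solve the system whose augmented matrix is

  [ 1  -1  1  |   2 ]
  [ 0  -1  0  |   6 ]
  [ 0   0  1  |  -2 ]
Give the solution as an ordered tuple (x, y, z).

r2 ← -1·r2
  [ 1  -1  1  |   2 ]
  [ 0   1  0  |  -6 ]
  [ 0   0  1  |  -2 ]
r1 ← r1 − r3
  [ 1  -1  0  |   4 ]
  [ 0   1  0  |  -6 ]
  [ 0   0  1  |  -2 ]
r1 ← r1 + r2
  [ 1  0  0  |  -2 ]
  [ 0  1  0  |  -6 ]
  [ 0  0  1  |  -2 ]
Reading off the last column: x = -2, y = -6, z = -2.

(-2, -6, -2)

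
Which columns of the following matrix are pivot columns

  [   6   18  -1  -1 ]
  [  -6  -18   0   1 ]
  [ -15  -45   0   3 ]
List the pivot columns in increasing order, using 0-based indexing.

R1 := 1/6·R1
R2 := R2 + 6·R1
R3 := R3 + 15·R1
R2 := -1·R2
R3 := R3 + 5/2·R2
R3 := 2·R3
R1 := R1 + 1/6·R3
R1 := R1 + 1/6·R2
Pivot columns are the columns containing a leading 1.

0, 2, 3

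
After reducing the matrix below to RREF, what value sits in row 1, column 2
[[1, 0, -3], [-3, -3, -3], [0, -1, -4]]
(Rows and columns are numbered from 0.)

4

R2 -> R2 + 3·R1
  [ 1   0   -3 ]
  [ 0  -3  -12 ]
  [ 0  -1   -4 ]
R2 -> -1/3·R2
  [ 1   0  -3 ]
  [ 0   1   4 ]
  [ 0  -1  -4 ]
R3 -> R3 + R2
  [ 1  0  -3 ]
  [ 0  1   4 ]
  [ 0  0   0 ]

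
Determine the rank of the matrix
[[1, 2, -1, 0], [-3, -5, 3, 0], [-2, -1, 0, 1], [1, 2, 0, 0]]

rank = 4

ρ2 ← ρ2 + 3·ρ1
  [  1   2  -1  0 ]
  [  0   1   0  0 ]
  [ -2  -1   0  1 ]
  [  1   2   0  0 ]
ρ3 ← ρ3 + 2·ρ1
  [ 1  2  -1  0 ]
  [ 0  1   0  0 ]
  [ 0  3  -2  1 ]
  [ 1  2   0  0 ]
ρ4 ← ρ4 − ρ1
  [ 1  2  -1  0 ]
  [ 0  1   0  0 ]
  [ 0  3  -2  1 ]
  [ 0  0   1  0 ]
ρ3 ← ρ3 − 3·ρ2
  [ 1  2  -1  0 ]
  [ 0  1   0  0 ]
  [ 0  0  -2  1 ]
  [ 0  0   1  0 ]
ρ3 ← -1/2·ρ3
  [ 1  2  -1     0 ]
  [ 0  1   0     0 ]
  [ 0  0   1  -1/2 ]
  [ 0  0   1     0 ]
ρ4 ← ρ4 − ρ3
  [ 1  2  -1     0 ]
  [ 0  1   0     0 ]
  [ 0  0   1  -1/2 ]
  [ 0  0   0   1/2 ]
ρ4 ← 2·ρ4
  [ 1  2  -1     0 ]
  [ 0  1   0     0 ]
  [ 0  0   1  -1/2 ]
  [ 0  0   0     1 ]
ρ3 ← ρ3 + 1/2·ρ4
  [ 1  2  -1  0 ]
  [ 0  1   0  0 ]
  [ 0  0   1  0 ]
  [ 0  0   0  1 ]
ρ1 ← ρ1 + ρ3
  [ 1  2  0  0 ]
  [ 0  1  0  0 ]
  [ 0  0  1  0 ]
  [ 0  0  0  1 ]
ρ1 ← ρ1 − 2·ρ2
  [ 1  0  0  0 ]
  [ 0  1  0  0 ]
  [ 0  0  1  0 ]
  [ 0  0  0  1 ]
The reduced form has 4 nonzero rows.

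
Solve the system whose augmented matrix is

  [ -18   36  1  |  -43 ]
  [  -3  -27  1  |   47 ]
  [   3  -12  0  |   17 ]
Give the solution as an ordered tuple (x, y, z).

(-1, -5/3, -1)

r1 -> -1/18·r1
  [  1   -2  -1/18  |  43/18 ]
  [ -3  -27      1  |     47 ]
  [  3  -12      0  |     17 ]
r2 -> r2 + 3·r1
  [ 1   -2  -1/18  |  43/18 ]
  [ 0  -33    5/6  |  325/6 ]
  [ 3  -12      0  |     17 ]
r3 -> r3 − 3·r1
  [ 1   -2  -1/18  |  43/18 ]
  [ 0  -33    5/6  |  325/6 ]
  [ 0   -6    1/6  |   59/6 ]
r2 -> -1/33·r2
  [ 1  -2   -1/18  |     43/18 ]
  [ 0   1  -5/198  |  -325/198 ]
  [ 0  -6     1/6  |      59/6 ]
r3 -> r3 + 6·r2
  [ 1  -2   -1/18  |     43/18 ]
  [ 0   1  -5/198  |  -325/198 ]
  [ 0   0    1/66  |     -1/66 ]
r3 -> 66·r3
  [ 1  -2   -1/18  |     43/18 ]
  [ 0   1  -5/198  |  -325/198 ]
  [ 0   0       1  |        -1 ]
r2 -> r2 + 5/198·r3
  [ 1  -2  -1/18  |  43/18 ]
  [ 0   1      0  |   -5/3 ]
  [ 0   0      1  |     -1 ]
r1 -> r1 + 1/18·r3
  [ 1  -2  0  |   7/3 ]
  [ 0   1  0  |  -5/3 ]
  [ 0   0  1  |    -1 ]
r1 -> r1 + 2·r2
  [ 1  0  0  |    -1 ]
  [ 0  1  0  |  -5/3 ]
  [ 0  0  1  |    -1 ]
Reading off the last column: x = -1, y = -5/3, z = -1.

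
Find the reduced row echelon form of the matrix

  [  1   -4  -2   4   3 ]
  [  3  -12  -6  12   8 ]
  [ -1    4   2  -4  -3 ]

[[1, -4, -2, 4, 0], [0, 0, 0, 0, 1], [0, 0, 0, 0, 0]]

R2 := R2 − 3·R1
  [  1  -4  -2   4   3 ]
  [  0   0   0   0  -1 ]
  [ -1   4   2  -4  -3 ]
R3 := R3 + R1
  [ 1  -4  -2  4   3 ]
  [ 0   0   0  0  -1 ]
  [ 0   0   0  0   0 ]
R2 := -1·R2
  [ 1  -4  -2  4  3 ]
  [ 0   0   0  0  1 ]
  [ 0   0   0  0  0 ]
R1 := R1 − 3·R2
  [ 1  -4  -2  4  0 ]
  [ 0   0   0  0  1 ]
  [ 0   0   0  0  0 ]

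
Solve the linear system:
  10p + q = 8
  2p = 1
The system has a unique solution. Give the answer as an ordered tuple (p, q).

(1/2, 3)

Form the augmented matrix and row-reduce:
  [ 10  1  |  8 ]
  [  2  0  |  1 ]
Multiply R1 by 1/10.
Subtract 2 times R1 from R2.
Multiply R2 by -5.
Subtract 1/10 times R2 from R1.
Reading off the last column: p = 1/2, q = 3.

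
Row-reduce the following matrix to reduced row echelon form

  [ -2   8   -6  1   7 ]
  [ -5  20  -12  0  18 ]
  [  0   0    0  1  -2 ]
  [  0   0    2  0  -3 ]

ρ1 ← -1/2·ρ1
  [  1  -4    3  -1/2  -7/2 ]
  [ -5  20  -12     0    18 ]
  [  0   0    0     1    -2 ]
  [  0   0    2     0    -3 ]
ρ2 ← ρ2 + 5·ρ1
  [ 1  -4  3  -1/2  -7/2 ]
  [ 0   0  3  -5/2   1/2 ]
  [ 0   0  0     1    -2 ]
  [ 0   0  2     0    -3 ]
ρ2 ← 1/3·ρ2
  [ 1  -4  3  -1/2  -7/2 ]
  [ 0   0  1  -5/6   1/6 ]
  [ 0   0  0     1    -2 ]
  [ 0   0  2     0    -3 ]
ρ4 ← ρ4 − 2·ρ2
  [ 1  -4  3  -1/2   -7/2 ]
  [ 0   0  1  -5/6    1/6 ]
  [ 0   0  0     1     -2 ]
  [ 0   0  0   5/3  -10/3 ]
ρ4 ← ρ4 − 5/3·ρ3
  [ 1  -4  3  -1/2  -7/2 ]
  [ 0   0  1  -5/6   1/6 ]
  [ 0   0  0     1    -2 ]
  [ 0   0  0     0     0 ]
ρ2 ← ρ2 + 5/6·ρ3
  [ 1  -4  3  -1/2  -7/2 ]
  [ 0   0  1     0  -3/2 ]
  [ 0   0  0     1    -2 ]
  [ 0   0  0     0     0 ]
ρ1 ← ρ1 + 1/2·ρ3
  [ 1  -4  3  0  -9/2 ]
  [ 0   0  1  0  -3/2 ]
  [ 0   0  0  1    -2 ]
  [ 0   0  0  0     0 ]
ρ1 ← ρ1 − 3·ρ2
  [ 1  -4  0  0     0 ]
  [ 0   0  1  0  -3/2 ]
  [ 0   0  0  1    -2 ]
  [ 0   0  0  0     0 ]

[[1, -4, 0, 0, 0], [0, 0, 1, 0, -3/2], [0, 0, 0, 1, -2], [0, 0, 0, 0, 0]]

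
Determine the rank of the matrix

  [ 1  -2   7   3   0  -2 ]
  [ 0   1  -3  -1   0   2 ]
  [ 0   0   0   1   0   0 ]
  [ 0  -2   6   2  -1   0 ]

rank = 4

ρ4 := ρ4 + 2·ρ2
  [ 1  -2   7   3   0  -2 ]
  [ 0   1  -3  -1   0   2 ]
  [ 0   0   0   1   0   0 ]
  [ 0   0   0   0  -1   4 ]
ρ4 := -1·ρ4
  [ 1  -2   7   3  0  -2 ]
  [ 0   1  -3  -1  0   2 ]
  [ 0   0   0   1  0   0 ]
  [ 0   0   0   0  1  -4 ]
ρ2 := ρ2 + ρ3
  [ 1  -2   7  3  0  -2 ]
  [ 0   1  -3  0  0   2 ]
  [ 0   0   0  1  0   0 ]
  [ 0   0   0  0  1  -4 ]
ρ1 := ρ1 − 3·ρ3
  [ 1  -2   7  0  0  -2 ]
  [ 0   1  -3  0  0   2 ]
  [ 0   0   0  1  0   0 ]
  [ 0   0   0  0  1  -4 ]
ρ1 := ρ1 + 2·ρ2
  [ 1  0   1  0  0   2 ]
  [ 0  1  -3  0  0   2 ]
  [ 0  0   0  1  0   0 ]
  [ 0  0   0  0  1  -4 ]
The reduced form has 4 nonzero rows.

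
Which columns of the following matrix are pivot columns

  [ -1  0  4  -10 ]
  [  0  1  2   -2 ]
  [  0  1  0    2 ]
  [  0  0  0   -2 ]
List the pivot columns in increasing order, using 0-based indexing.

Multiply r1 by -1.
Subtract r2 from r3.
Multiply r3 by -1/2.
Multiply r4 by -1/2.
Add 2 times r4 to r3.
Add 2 times r4 to r2.
Subtract 10 times r4 from r1.
Subtract 2 times r3 from r2.
Add 4 times r3 to r1.
Pivot columns are the columns containing a leading 1.

0, 1, 2, 3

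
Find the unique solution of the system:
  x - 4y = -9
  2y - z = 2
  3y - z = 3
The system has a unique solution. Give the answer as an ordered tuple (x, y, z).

(-5, 1, 0)

Form the augmented matrix and row-reduce:
  [ 1  -4   0  |  -9 ]
  [ 0   2  -1  |   2 ]
  [ 0   3  -1  |   3 ]
r2 := 1/2·r2
  [ 1  -4     0  |  -9 ]
  [ 0   1  -1/2  |   1 ]
  [ 0   3    -1  |   3 ]
r3 := r3 − 3·r2
  [ 1  -4     0  |  -9 ]
  [ 0   1  -1/2  |   1 ]
  [ 0   0   1/2  |   0 ]
r3 := 2·r3
  [ 1  -4     0  |  -9 ]
  [ 0   1  -1/2  |   1 ]
  [ 0   0     1  |   0 ]
r2 := r2 + 1/2·r3
  [ 1  -4  0  |  -9 ]
  [ 0   1  0  |   1 ]
  [ 0   0  1  |   0 ]
r1 := r1 + 4·r2
  [ 1  0  0  |  -5 ]
  [ 0  1  0  |   1 ]
  [ 0  0  1  |   0 ]
Reading off the last column: x = -5, y = 1, z = 0.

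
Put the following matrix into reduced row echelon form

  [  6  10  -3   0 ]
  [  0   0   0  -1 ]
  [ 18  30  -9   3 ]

[[1, 5/3, -1/2, 0], [0, 0, 0, 1], [0, 0, 0, 0]]

ρ1 ← 1/6·ρ1
  [  1  5/3  -1/2   0 ]
  [  0    0     0  -1 ]
  [ 18   30    -9   3 ]
ρ3 ← ρ3 − 18·ρ1
  [ 1  5/3  -1/2   0 ]
  [ 0    0     0  -1 ]
  [ 0    0     0   3 ]
ρ2 ← -1·ρ2
  [ 1  5/3  -1/2  0 ]
  [ 0    0     0  1 ]
  [ 0    0     0  3 ]
ρ3 ← ρ3 − 3·ρ2
  [ 1  5/3  -1/2  0 ]
  [ 0    0     0  1 ]
  [ 0    0     0  0 ]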